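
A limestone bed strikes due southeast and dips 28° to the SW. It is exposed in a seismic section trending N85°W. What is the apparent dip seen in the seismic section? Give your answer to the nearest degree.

Angle between strike (due southeast) and section (N85°W): β = 40°.
tan(apparent dip) = tan 28° · sin 40° = 0.3418
α = arctan(0.3418) = 18.87°

19°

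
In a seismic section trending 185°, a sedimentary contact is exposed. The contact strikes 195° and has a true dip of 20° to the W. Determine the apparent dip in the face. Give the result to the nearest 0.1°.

The section lies 10° from the strike.
tan α = tan 20° × sin 10° = 0.3640 × 0.1736 = 0.0632
α = arctan(0.0632) = 3.62°

3.6°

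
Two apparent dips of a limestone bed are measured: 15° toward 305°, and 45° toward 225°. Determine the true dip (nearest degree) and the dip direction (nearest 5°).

Represent each trace as a vector plunging at its apparent dip toward its trend (east-north-up frame): v₁ = (-0.791, 0.554, -0.259), v₂ = (-0.500, -0.500, -0.707).
The plane normal is n = v₁ × v₂ ∝ (-0.521, -0.430, 0.673).
tan δ = √(n_x²+n_y²)/n_z = 0.676/0.673, so δ = 45.1°.
Dip direction = atan2(-0.521, -0.430) = 230° (azimuth of n's horizontal projection).

true dip 45°, dip direction 230°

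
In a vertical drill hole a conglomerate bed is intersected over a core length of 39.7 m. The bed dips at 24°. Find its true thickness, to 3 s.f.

True thickness t = h · cos(dip) = 39.7 × cos 24°
t = 39.7 × 0.9135 = 36.268 m

36.3 m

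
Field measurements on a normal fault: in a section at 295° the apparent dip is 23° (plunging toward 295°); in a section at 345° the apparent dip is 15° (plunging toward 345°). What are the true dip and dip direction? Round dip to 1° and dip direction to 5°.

Each apparent-dip line lies in the plane. As unit vectors (x east, y north, z up), v₁ plunges 23°→295° and v₂ plunges 15°→345°.
n = v₁ × v₂ = (-0.264, 0.118, 0.681) (taken with n_z > 0).
True dip = arccos(n_z / |n|) = arccos(0.9205) = 23.0°.
The horizontal component of n points toward azimuth atan2(n_x, n_y) = 294°, the dip direction.

true dip 23°, dip direction 295°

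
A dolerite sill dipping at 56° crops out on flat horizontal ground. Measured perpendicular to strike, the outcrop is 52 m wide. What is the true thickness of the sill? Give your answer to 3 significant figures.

True thickness t = w · sin(dip) = 52 × sin 56°
t = 52 × 0.8290 = 43.110 m

43.1 m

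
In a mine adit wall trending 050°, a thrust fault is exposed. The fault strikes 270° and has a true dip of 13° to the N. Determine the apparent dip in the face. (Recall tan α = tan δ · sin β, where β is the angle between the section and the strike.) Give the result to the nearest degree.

8°

Angle between strike (270°) and section (050°): β = 40°.
tan(apparent dip) = tan 13° · sin 40° = 0.1484
apparent dip = arctan 0.1484 = 8.44°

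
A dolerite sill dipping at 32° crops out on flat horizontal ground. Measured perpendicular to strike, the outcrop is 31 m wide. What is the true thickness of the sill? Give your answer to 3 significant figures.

16.4 m

True thickness t = w · sin(dip) = 31 × sin 32°
t = 31 × 0.5299 = 16.427 m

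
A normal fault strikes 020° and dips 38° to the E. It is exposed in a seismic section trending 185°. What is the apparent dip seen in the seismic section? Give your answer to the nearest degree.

The strike is 020° and the section trends 185°; the acute angle between them is β = 15°.
tan(apparent dip) = tan 38° · sin 15° = 0.2022
apparent dip = arctan 0.2022 = 11.43°

11°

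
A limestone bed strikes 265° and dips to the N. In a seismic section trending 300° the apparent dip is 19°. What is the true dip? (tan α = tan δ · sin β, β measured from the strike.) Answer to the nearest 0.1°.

The section is 35° from the strike.
tan(true dip) = tan 19° / sin 35° = 0.6003
true dip = arctan 0.6003 = 30.98°

31.0°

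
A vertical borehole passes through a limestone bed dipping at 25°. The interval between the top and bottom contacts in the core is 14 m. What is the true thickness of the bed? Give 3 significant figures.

True thickness t = h · cos(dip) = 14 × cos 25°
t = 14 × 0.9063 = 12.688 m

12.7 m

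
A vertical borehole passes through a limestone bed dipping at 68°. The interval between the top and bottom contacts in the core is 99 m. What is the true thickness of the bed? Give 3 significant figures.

37.1 m

True thickness t = h · cos(dip) = 99 × cos 68°
t = 99 × 0.3746 = 37.086 m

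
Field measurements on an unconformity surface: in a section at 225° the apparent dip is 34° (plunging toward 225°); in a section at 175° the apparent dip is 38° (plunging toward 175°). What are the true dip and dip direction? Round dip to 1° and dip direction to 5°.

true dip 39°, dip direction 190°

Represent each trace as a vector plunging at its apparent dip toward its trend (east-north-up frame): v₁ = (-0.586, -0.586, -0.559), v₂ = (0.069, -0.785, -0.616).
The plane normal is n = v₁ × v₂ ∝ (-0.078, -0.399, 0.500).
Dip δ = arctan(|n_h|/n_z) = arctan(0.407/0.500) = 39.1°.
Dip direction = azimuth of (n_x, n_y) = atan2(-0.078, -0.399) = 191°.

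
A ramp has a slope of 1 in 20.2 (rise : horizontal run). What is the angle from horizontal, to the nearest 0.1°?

2.8°

tan θ = 1/20.2 = 0.0495
θ = arctan(0.0495) = 2.83°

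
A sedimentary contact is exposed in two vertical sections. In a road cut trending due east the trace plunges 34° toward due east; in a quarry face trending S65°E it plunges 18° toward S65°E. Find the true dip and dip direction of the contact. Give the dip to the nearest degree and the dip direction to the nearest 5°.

true dip 44°, dip direction 045°

The two traces are lines in the plane: v₁ = (sin 90°·cos 34°, cos 90°·cos 34°, −sin 34°), v₂ = (sin 115°·cos 18°, cos 115°·cos 18°, −sin 18°).
Cross product v₁ × v₂ gives the pole to the plane: n ∝ (0.225, 0.226, 0.333).
True dip = arccos(n_z / |n|) = arccos(0.7228) = 43.7°.
Dip direction = azimuth of (n_x, n_y) = atan2(0.225, 0.226) = 45°.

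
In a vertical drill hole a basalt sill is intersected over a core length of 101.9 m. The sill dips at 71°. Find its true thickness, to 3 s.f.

33.2 m

True thickness t = h · cos(dip) = 101.9 × cos 71°
t = 101.9 × 0.3256 = 33.175 m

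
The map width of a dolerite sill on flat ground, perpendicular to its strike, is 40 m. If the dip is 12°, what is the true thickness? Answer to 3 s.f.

8.32 m

True thickness t = w · sin(dip) = 40 × sin 12°
t = 40 × 0.2079 = 8.316 m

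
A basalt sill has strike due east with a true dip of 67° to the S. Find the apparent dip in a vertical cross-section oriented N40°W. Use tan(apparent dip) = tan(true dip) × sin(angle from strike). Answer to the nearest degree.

The strike is due east and the section trends N40°W; the acute angle between them is β = 50°.
tan α = tan 67° × sin 50° = 2.3559 × 0.7660 = 1.8047
apparent dip = arctan 1.8047 = 61.01°

61°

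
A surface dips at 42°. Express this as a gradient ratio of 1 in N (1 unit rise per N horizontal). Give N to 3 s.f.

1 in 1.11

1 : N means tan θ = 1/N, so N = 1/tan 42° = 1/0.9004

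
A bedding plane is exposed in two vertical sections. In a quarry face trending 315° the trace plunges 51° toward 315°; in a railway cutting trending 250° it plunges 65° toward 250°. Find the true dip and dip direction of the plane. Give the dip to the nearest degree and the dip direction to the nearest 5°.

Each apparent-dip line lies in the plane. As unit vectors (x east, y north, z up), v₁ plunges 51°→315° and v₂ plunges 65°→250°.
n = v₁ × v₂ = (-0.516, -0.095, 0.241) (taken with n_z > 0).
True dip = arccos(n_z / |n|) = arccos(0.4177) = 65.3°.
Dip direction = atan2(-0.516, -0.095) = 260° (azimuth of n's horizontal projection).

true dip 65°, dip direction 260°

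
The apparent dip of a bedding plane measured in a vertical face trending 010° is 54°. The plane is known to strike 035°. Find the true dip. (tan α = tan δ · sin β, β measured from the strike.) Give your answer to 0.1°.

72.9°

The section is 25° from the strike.
tan δ = tan α / sin β = tan 54° / sin 25° = 1.3764 / 0.4226 = 3.2568
δ = arctan(3.2568) = 72.93°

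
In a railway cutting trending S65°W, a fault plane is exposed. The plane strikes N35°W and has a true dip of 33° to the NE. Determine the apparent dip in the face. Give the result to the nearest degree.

33°

The section lies 80° from the strike.
tan(apparent dip) = tan 33° · sin 80° = 0.6395
apparent dip = arctan 0.6395 = 32.60°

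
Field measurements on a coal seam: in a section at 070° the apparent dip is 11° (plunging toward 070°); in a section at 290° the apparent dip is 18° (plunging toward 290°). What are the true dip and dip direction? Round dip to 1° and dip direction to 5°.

true dip 37°, dip direction 355°

The two traces are lines in the plane: v₁ = (sin 70°·cos 11°, cos 70°·cos 11°, −sin 11°), v₂ = (sin 290°·cos 18°, cos 290°·cos 18°, −sin 18°).
The plane normal is n = v₁ × v₂ ∝ (-0.042, 0.456, 0.600).
tan δ = √(n_x²+n_y²)/n_z = 0.457/0.600, so δ = 37.3°.
Dip direction = azimuth of (n_x, n_y) = atan2(-0.042, 0.456) = 355°.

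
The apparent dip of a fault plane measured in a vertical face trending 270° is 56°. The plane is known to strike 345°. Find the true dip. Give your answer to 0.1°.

β = acute angle between strike 345° and section 270° = 75°.
tan(true dip) = tan 56° / sin 75° = 1.5349
true dip = arctan 1.5349 = 56.91°

56.9°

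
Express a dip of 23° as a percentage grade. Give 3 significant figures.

grade % = 100 × tan 23° = 100 × 0.4245

42.4%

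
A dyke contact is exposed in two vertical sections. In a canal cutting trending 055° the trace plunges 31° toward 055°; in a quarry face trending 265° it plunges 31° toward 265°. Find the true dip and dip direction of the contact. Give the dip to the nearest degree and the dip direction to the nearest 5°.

The two traces are lines in the plane: v₁ = (sin 55°·cos 31°, cos 55°·cos 31°, −sin 31°), v₂ = (sin 265°·cos 31°, cos 265°·cos 31°, −sin 31°).
Cross product v₁ × v₂ gives the pole to the plane: n ∝ (-0.292, 0.801, 0.367).
tan δ = √(n_x²+n_y²)/n_z = 0.853/0.367, so δ = 66.7°.
The horizontal component of n points toward azimuth atan2(n_x, n_y) = 340°, the dip direction.

true dip 67°, dip direction 340°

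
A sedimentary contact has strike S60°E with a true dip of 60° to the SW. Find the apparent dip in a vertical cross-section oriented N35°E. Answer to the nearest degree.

60°

Angle between strike (S60°E) and section (N35°E): β = 85°.
tan(apparent dip) = tan 60° · sin 85° = 1.7255
α = arctan(1.7255) = 59.91°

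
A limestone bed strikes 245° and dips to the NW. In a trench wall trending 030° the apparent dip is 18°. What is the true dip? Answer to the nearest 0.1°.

The section is 35° from the strike.
tan(true dip) = tan 18° / sin 35° = 0.5665
true dip = arctan 0.5665 = 29.53°

29.5°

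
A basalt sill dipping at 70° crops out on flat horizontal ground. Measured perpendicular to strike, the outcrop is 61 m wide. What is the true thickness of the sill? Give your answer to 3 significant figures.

57.3 m

True thickness t = w · sin(dip) = 61 × sin 70°
t = 61 × 0.9397 = 57.321 m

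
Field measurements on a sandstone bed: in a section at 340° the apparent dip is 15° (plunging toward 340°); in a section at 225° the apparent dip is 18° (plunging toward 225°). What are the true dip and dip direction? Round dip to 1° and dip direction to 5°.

Represent each trace as a vector plunging at its apparent dip toward its trend (east-north-up frame): v₁ = (-0.330, 0.908, -0.259), v₂ = (-0.672, -0.672, -0.309).
The plane normal is n = v₁ × v₂ ∝ (-0.455, 0.072, 0.833).
tan δ = √(n_x²+n_y²)/n_z = 0.460/0.833, so δ = 28.9°.
The horizontal component of n points toward azimuth atan2(n_x, n_y) = 279°, the dip direction.

true dip 29°, dip direction 280°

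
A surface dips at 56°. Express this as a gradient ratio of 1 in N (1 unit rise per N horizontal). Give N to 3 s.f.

1 : N means tan θ = 1/N, so N = 1/tan 56° = 1/1.4826

1 in 0.675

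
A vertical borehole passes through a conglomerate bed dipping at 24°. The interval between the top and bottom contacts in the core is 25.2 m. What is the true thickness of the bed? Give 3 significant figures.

True thickness t = h · cos(dip) = 25.2 × cos 24°
t = 25.2 × 0.9135 = 23.021 m

23.0 m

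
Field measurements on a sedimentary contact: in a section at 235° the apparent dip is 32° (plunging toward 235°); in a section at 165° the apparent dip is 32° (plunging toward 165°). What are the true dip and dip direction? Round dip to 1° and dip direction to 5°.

true dip 37°, dip direction 200°

Represent each trace as a vector plunging at its apparent dip toward its trend (east-north-up frame): v₁ = (-0.695, -0.486, -0.530), v₂ = (0.219, -0.819, -0.530).
n = v₁ × v₂ = (-0.176, -0.484, 0.676) (taken with n_z > 0).
Dip δ = arctan(|n_h|/n_z) = arctan(0.516/0.676) = 37.3°.
Dip direction = azimuth of (n_x, n_y) = atan2(-0.176, -0.484) = 200°.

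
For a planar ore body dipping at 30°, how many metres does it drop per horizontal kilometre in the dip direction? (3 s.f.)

drop per km = 1000 × tan 30° = 1000 × 0.5774

577 m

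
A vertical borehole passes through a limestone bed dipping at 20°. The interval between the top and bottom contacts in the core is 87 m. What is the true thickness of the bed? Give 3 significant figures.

81.8 m

True thickness t = h · cos(dip) = 87 × cos 20°
t = 87 × 0.9397 = 81.753 m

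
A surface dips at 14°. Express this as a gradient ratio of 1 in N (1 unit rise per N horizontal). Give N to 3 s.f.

1 : N means tan θ = 1/N, so N = 1/tan 14° = 1/0.2493

1 in 4.01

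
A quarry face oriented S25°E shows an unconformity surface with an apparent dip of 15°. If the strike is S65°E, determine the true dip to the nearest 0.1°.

The section is 40° from the strike.
tan δ = tan α / sin β = tan 15° / sin 40° = 0.2679 / 0.6428 = 0.4169
δ = arctan(0.4169) = 22.63°

22.6°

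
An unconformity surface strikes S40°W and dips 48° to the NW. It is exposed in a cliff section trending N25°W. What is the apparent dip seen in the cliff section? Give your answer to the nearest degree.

45°

The strike is S40°W and the section trends N25°W; the acute angle between them is β = 65°.
tan(apparent dip) = tan 48° · sin 65° = 1.0066
apparent dip = arctan 1.0066 = 45.19°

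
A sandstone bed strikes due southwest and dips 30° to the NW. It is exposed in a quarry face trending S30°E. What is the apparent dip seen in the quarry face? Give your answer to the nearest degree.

Angle between strike (due southwest) and section (S30°E): β = 75°.
tan(apparent dip) = tan 30° · sin 75° = 0.5577
apparent dip = arctan 0.5577 = 29.15°

29°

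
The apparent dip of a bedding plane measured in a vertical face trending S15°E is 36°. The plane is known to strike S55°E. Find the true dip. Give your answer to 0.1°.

The section is 40° from the strike.
tan(true dip) = tan 36° / sin 40° = 1.1303
true dip = arctan 1.1303 = 48.50°

48.5°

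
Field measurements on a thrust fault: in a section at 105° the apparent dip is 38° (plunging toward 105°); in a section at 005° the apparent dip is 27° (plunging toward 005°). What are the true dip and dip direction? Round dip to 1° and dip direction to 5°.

Each apparent-dip line lies in the plane. As unit vectors (x east, y north, z up), v₁ plunges 38°→105° and v₂ plunges 27°→005°.
n = v₁ × v₂ = (0.639, 0.298, 0.691) (taken with n_z > 0).
True dip = arccos(n_z / |n|) = arccos(0.7002) = 45.6°.
Dip direction = azimuth of (n_x, n_y) = atan2(0.639, 0.298) = 65°.

true dip 46°, dip direction 065°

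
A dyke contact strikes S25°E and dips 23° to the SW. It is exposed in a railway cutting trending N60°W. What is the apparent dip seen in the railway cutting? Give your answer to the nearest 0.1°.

Angle between strike (S25°E) and section (N60°W): β = 35°.
tan α = tan 23° × sin 35° = 0.4245 × 0.5736 = 0.2435
α = arctan(0.2435) = 13.68°

13.7°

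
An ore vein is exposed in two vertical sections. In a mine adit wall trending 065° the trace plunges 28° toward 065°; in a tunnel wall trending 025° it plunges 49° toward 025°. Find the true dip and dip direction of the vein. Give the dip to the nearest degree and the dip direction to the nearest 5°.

true dip 52°, dip direction 000°

Represent each trace as a vector plunging at its apparent dip toward its trend (east-north-up frame): v₁ = (0.800, 0.373, -0.469), v₂ = (0.277, 0.595, -0.755).
Cross product v₁ × v₂ gives the pole to the plane: n ∝ (-0.002, 0.474, 0.372).
tan δ = √(n_x²+n_y²)/n_z = 0.474/0.372, so δ = 51.8°.
The horizontal component of n points toward azimuth atan2(n_x, n_y) = 360°, the dip direction.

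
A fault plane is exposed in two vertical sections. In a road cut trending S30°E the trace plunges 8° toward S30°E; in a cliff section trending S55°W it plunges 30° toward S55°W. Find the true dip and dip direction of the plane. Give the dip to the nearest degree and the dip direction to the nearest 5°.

The two traces are lines in the plane: v₁ = (sin 150°·cos 8°, cos 150°·cos 8°, −sin 8°), v₂ = (sin 235°·cos 30°, cos 235°·cos 30°, −sin 30°).
n = v₁ × v₂ = (-0.360, -0.346, 0.854) (taken with n_z > 0).
tan δ = √(n_x²+n_y²)/n_z = 0.499/0.854, so δ = 30.3°.
Dip direction = azimuth of (n_x, n_y) = atan2(-0.360, -0.346) = 226°.

true dip 30°, dip direction 225°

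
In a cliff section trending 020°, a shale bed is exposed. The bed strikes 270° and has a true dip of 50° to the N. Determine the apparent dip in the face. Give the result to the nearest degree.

The section lies 70° from the strike.
tan(apparent dip) = tan 50° · sin 70° = 1.1199
α = arctan(1.1199) = 48.24°

48°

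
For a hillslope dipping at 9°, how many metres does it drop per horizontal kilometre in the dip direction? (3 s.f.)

158 m

drop per km = 1000 × tan 9° = 1000 × 0.1584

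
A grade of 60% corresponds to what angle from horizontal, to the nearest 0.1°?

tan θ = 60/100 = 0.6000
θ = arctan(0.6000) = 30.96°

31.0°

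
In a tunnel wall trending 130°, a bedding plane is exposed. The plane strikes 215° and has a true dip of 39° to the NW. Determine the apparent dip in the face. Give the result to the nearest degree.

The section lies 85° from the strike.
tan(apparent dip) = tan 39° · sin 85° = 0.8067
α = arctan(0.8067) = 38.89°

39°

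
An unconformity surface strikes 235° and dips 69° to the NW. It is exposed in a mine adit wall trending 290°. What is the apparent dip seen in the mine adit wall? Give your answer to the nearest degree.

The strike is 235° and the section trends 290°; the acute angle between them is β = 55°.
tan(apparent dip) = tan 69° · sin 55° = 2.1340
α = arctan(2.1340) = 64.89°

65°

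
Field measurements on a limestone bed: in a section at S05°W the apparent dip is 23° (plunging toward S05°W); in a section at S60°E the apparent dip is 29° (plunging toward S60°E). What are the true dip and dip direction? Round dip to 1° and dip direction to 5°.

true dip 31°, dip direction 140°

Represent each trace as a vector plunging at its apparent dip toward its trend (east-north-up frame): v₁ = (-0.080, -0.917, -0.391), v₂ = (0.757, -0.437, -0.485).
n = v₁ × v₂ = (0.274, -0.335, 0.730) (taken with n_z > 0).
True dip = arccos(n_z / |n|) = arccos(0.8602) = 30.7°.
Dip direction = azimuth of (n_x, n_y) = atan2(0.274, -0.335) = 141°.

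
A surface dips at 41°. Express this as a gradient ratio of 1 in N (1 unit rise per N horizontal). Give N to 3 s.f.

1 in 1.15

1 : N means tan θ = 1/N, so N = 1/tan 41° = 1/0.8693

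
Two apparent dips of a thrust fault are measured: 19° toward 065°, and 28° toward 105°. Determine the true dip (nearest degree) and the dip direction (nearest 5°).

The two traces are lines in the plane: v₁ = (sin 65°·cos 19°, cos 65°·cos 19°, −sin 19°), v₂ = (sin 105°·cos 28°, cos 105°·cos 28°, −sin 28°).
n = v₁ × v₂ = (0.262, -0.125, 0.537) (taken with n_z > 0).
Dip δ = arctan(|n_h|/n_z) = arctan(0.290/0.537) = 28.4°.
Dip direction = atan2(0.262, -0.125) = 115° (azimuth of n's horizontal projection).

true dip 28°, dip direction 115°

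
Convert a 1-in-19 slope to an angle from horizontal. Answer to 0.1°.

3.0°

tan θ = 1/19 = 0.0526
θ = arctan(0.0526) = 3.01°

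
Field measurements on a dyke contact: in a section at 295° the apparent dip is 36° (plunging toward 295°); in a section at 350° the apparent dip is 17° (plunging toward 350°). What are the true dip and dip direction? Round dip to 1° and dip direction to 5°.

true dip 36°, dip direction 285°

The two traces are lines in the plane: v₁ = (sin 295°·cos 36°, cos 295°·cos 36°, −sin 36°), v₂ = (sin 350°·cos 17°, cos 350°·cos 17°, −sin 17°).
n = v₁ × v₂ = (-0.454, 0.117, 0.634) (taken with n_z > 0).
True dip = arccos(n_z / |n|) = arccos(0.8042) = 36.5°.
Dip direction = atan2(-0.454, 0.117) = 284° (azimuth of n's horizontal projection).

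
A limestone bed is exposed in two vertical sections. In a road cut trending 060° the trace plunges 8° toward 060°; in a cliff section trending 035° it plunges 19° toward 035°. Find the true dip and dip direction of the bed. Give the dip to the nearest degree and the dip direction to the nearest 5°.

true dip 28°, dip direction 345°

Represent each trace as a vector plunging at its apparent dip toward its trend (east-north-up frame): v₁ = (0.858, 0.495, -0.139), v₂ = (0.542, 0.775, -0.326).
The plane normal is n = v₁ × v₂ ∝ (-0.053, 0.204, 0.396).
tan δ = √(n_x²+n_y²)/n_z = 0.211/0.396, so δ = 28.0°.
Dip direction = atan2(-0.053, 0.204) = 345° (azimuth of n's horizontal projection).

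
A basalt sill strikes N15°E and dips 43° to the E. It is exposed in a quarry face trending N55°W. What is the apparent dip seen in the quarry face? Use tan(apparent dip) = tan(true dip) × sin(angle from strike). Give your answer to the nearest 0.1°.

The section lies 70° from the strike.
tan(apparent dip) = tan 43° · sin 70° = 0.8763
α = arctan(0.8763) = 41.23°

41.2°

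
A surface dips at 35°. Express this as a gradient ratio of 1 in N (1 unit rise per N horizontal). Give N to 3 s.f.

1 in 1.43

1 : N means tan θ = 1/N, so N = 1/tan 35° = 1/0.7002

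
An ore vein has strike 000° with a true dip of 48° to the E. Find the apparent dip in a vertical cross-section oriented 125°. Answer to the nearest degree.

42°

Angle between strike (000°) and section (125°): β = 55°.
tan(apparent dip) = tan 48° · sin 55° = 0.9098
α = arctan(0.9098) = 42.29°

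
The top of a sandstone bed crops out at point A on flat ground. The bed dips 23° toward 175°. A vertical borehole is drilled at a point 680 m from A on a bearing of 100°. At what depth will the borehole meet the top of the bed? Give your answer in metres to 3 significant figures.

The hole lies 75° from the dip direction, so the down-dip offset is 680 × cos 75° = 176.00 m.
Depth = down-dip offset × tan(dip) = 176.00 × tan 23° = 176.00 × 0.4245
Depth = 74.71 m

74.7 m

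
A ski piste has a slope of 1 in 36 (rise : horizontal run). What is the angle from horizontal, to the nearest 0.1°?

1.6°

tan θ = 1/36 = 0.0278
θ = arctan(0.0278) = 1.59°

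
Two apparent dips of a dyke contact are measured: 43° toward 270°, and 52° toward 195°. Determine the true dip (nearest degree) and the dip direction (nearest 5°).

Represent each trace as a vector plunging at its apparent dip toward its trend (east-north-up frame): v₁ = (-0.731, -0.000, -0.682), v₂ = (-0.159, -0.595, -0.788).
The plane normal is n = v₁ × v₂ ∝ (-0.406, -0.468, 0.435).
Dip δ = arctan(|n_h|/n_z) = arctan(0.619/0.435) = 54.9°.
Dip direction = atan2(-0.406, -0.468) = 221° (azimuth of n's horizontal projection).

true dip 55°, dip direction 220°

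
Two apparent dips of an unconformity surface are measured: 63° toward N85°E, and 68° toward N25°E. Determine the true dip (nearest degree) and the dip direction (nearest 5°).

Represent each trace as a vector plunging at its apparent dip toward its trend (east-north-up frame): v₁ = (0.452, 0.040, -0.891), v₂ = (0.158, 0.340, -0.927).
Cross product v₁ × v₂ gives the pole to the plane: n ∝ (0.266, 0.278, 0.147).
tan δ = √(n_x²+n_y²)/n_z = 0.385/0.147, so δ = 69.1°.
Dip direction = atan2(0.266, 0.278) = 44° (azimuth of n's horizontal projection).

true dip 69°, dip direction 045°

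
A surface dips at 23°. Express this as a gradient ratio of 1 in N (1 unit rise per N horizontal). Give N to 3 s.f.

1 in 2.36

1 : N means tan θ = 1/N, so N = 1/tan 23° = 1/0.4245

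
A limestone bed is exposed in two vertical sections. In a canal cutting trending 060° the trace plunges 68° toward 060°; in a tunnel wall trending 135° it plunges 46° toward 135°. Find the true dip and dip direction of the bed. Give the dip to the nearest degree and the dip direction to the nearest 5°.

true dip 68°, dip direction 070°

Each apparent-dip line lies in the plane. As unit vectors (x east, y north, z up), v₁ plunges 68°→060° and v₂ plunges 46°→135°.
n = v₁ × v₂ = (0.590, 0.222, 0.251) (taken with n_z > 0).
tan δ = √(n_x²+n_y²)/n_z = 0.631/0.251, so δ = 68.3°.
Dip direction = azimuth of (n_x, n_y) = atan2(0.590, 0.222) = 69°.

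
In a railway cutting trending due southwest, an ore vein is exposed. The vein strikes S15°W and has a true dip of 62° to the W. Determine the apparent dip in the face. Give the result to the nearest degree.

43°

The section lies 30° from the strike.
tan α = tan 62° × sin 30° = 1.8807 × 0.5000 = 0.9404
apparent dip = arctan 0.9404 = 43.24°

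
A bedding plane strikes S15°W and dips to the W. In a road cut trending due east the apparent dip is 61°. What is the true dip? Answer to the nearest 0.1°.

β = acute angle between strike S15°W and section due east = 75°.
tan(true dip) = tan 61° / sin 75° = 1.8677
δ = arctan(1.8677) = 61.83°

61.8°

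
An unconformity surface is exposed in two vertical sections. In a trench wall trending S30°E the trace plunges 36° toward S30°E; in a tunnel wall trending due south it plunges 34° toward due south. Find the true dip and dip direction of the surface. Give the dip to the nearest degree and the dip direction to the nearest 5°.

true dip 36°, dip direction 155°

The two traces are lines in the plane: v₁ = (sin 150°·cos 36°, cos 150°·cos 36°, −sin 36°), v₂ = (sin 180°·cos 34°, cos 180°·cos 34°, −sin 34°).
The plane normal is n = v₁ × v₂ ∝ (0.096, -0.226, 0.335).
tan δ = √(n_x²+n_y²)/n_z = 0.246/0.335, so δ = 36.2°.
The horizontal component of n points toward azimuth atan2(n_x, n_y) = 157°, the dip direction.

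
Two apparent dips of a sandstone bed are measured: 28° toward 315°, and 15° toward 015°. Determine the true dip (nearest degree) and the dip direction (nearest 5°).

Represent each trace as a vector plunging at its apparent dip toward its trend (east-north-up frame): v₁ = (-0.624, 0.624, -0.469), v₂ = (0.250, 0.933, -0.259).
Cross product v₁ × v₂ gives the pole to the plane: n ∝ (-0.276, 0.279, 0.739).
Dip δ = arctan(|n_h|/n_z) = arctan(0.393/0.739) = 28.0°.
Dip direction = atan2(-0.276, 0.279) = 315° (azimuth of n's horizontal projection).

true dip 28°, dip direction 315°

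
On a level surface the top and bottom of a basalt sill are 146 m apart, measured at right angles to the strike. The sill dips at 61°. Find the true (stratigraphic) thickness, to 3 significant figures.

128 m

True thickness t = w · sin(dip) = 146 × sin 61°
t = 146 × 0.8746 = 127.694 m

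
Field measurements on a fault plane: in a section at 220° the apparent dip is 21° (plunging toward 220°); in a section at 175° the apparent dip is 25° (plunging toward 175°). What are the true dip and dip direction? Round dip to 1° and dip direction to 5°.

true dip 25°, dip direction 185°

The two traces are lines in the plane: v₁ = (sin 220°·cos 21°, cos 220°·cos 21°, −sin 21°), v₂ = (sin 175°·cos 25°, cos 175°·cos 25°, −sin 25°).
Cross product v₁ × v₂ gives the pole to the plane: n ∝ (-0.021, -0.282, 0.598).
Dip δ = arctan(|n_h|/n_z) = arctan(0.283/0.598) = 25.3°.
Dip direction = azimuth of (n_x, n_y) = atan2(-0.021, -0.282) = 184°.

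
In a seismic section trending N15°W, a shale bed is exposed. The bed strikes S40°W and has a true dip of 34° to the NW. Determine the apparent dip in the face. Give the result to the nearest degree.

The strike is S40°W and the section trends N15°W; the acute angle between them is β = 55°.
tan(apparent dip) = tan 34° · sin 55° = 0.5525
α = arctan(0.5525) = 28.92°

29°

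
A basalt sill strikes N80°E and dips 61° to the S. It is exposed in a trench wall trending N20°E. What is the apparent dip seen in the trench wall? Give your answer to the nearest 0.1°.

The section lies 60° from the strike.
tan(apparent dip) = tan 61° · sin 60° = 1.5624
apparent dip = arctan 1.5624 = 57.38°

57.4°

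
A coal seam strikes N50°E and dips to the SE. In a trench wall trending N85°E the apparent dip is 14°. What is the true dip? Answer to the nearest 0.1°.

The section is 35° from the strike.
tan(true dip) = tan 14° / sin 35° = 0.4347
true dip = arctan 0.4347 = 23.49°

23.5°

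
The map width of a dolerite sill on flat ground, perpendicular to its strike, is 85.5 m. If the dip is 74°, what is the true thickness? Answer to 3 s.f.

82.2 m

True thickness t = w · sin(dip) = 85.5 × sin 74°
t = 85.5 × 0.9613 = 82.188 m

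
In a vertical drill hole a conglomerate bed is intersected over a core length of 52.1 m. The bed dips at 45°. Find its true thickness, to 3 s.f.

36.8 m

True thickness t = h · cos(dip) = 52.1 × cos 45°
t = 52.1 × 0.7071 = 36.840 m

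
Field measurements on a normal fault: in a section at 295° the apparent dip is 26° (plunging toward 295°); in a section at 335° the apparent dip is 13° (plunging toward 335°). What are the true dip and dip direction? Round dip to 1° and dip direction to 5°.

true dip 28°, dip direction 270°

Each apparent-dip line lies in the plane. As unit vectors (x east, y north, z up), v₁ plunges 26°→295° and v₂ plunges 13°→335°.
Cross product v₁ × v₂ gives the pole to the plane: n ∝ (-0.302, 0.003, 0.563).
True dip = arccos(n_z / |n|) = arccos(0.8814) = 28.2°.
The horizontal component of n points toward azimuth atan2(n_x, n_y) = 271°, the dip direction.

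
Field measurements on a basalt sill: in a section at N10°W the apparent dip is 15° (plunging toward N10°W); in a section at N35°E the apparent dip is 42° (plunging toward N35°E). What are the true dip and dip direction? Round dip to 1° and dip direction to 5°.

Represent each trace as a vector plunging at its apparent dip toward its trend (east-north-up frame): v₁ = (-0.168, 0.951, -0.259), v₂ = (0.426, 0.609, -0.669).
n = v₁ × v₂ = (0.479, 0.223, 0.508) (taken with n_z > 0).
True dip = arccos(n_z / |n|) = arccos(0.6929) = 46.1°.
Dip direction = atan2(0.479, 0.223) = 65° (azimuth of n's horizontal projection).

true dip 46°, dip direction 065°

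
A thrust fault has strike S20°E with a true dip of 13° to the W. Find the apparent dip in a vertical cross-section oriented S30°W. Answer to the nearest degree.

10°

The section lies 50° from the strike.
tan α = tan 13° × sin 50° = 0.2309 × 0.7660 = 0.1769
apparent dip = arctan 0.1769 = 10.03°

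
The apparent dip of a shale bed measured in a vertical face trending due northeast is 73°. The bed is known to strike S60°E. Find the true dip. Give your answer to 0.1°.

The section is 75° from the strike.
tan(true dip) = tan 73° / sin 75° = 3.3862
true dip = arctan 3.3862 = 73.55°

73.5°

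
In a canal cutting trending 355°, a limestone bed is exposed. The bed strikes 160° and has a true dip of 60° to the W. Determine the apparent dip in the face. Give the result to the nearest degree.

Angle between strike (160°) and section (355°): β = 15°.
tan α = tan 60° × sin 15° = 1.7321 × 0.2588 = 0.4483
α = arctan(0.4483) = 24.15°

24°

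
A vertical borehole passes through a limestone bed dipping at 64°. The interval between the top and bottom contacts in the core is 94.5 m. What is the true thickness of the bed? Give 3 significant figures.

41.4 m

True thickness t = h · cos(dip) = 94.5 × cos 64°
t = 94.5 × 0.4384 = 41.426 m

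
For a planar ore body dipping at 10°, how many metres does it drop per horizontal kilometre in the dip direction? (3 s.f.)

drop per km = 1000 × tan 10° = 1000 × 0.1763

176 m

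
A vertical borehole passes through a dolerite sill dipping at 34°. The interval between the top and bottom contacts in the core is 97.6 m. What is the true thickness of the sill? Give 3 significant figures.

True thickness t = h · cos(dip) = 97.6 × cos 34°
t = 97.6 × 0.8290 = 80.914 m

80.9 m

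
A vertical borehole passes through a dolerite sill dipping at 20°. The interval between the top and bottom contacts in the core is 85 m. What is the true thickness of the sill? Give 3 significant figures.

79.9 m

True thickness t = h · cos(dip) = 85 × cos 20°
t = 85 × 0.9397 = 79.874 m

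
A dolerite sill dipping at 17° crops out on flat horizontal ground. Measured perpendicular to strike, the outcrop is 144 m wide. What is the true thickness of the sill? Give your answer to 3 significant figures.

True thickness t = w · sin(dip) = 144 × sin 17°
t = 144 × 0.2924 = 42.102 m

42.1 m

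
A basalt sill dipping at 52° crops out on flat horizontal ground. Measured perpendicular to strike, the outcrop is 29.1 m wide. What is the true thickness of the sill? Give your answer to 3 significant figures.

22.9 m

True thickness t = w · sin(dip) = 29.1 × sin 52°
t = 29.1 × 0.7880 = 22.931 m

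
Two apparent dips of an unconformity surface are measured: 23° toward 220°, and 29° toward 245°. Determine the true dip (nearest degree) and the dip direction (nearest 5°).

true dip 30°, dip direction 265°

Each apparent-dip line lies in the plane. As unit vectors (x east, y north, z up), v₁ plunges 23°→220° and v₂ plunges 29°→245°.
n = v₁ × v₂ = (-0.197, -0.023, 0.340) (taken with n_z > 0).
Dip δ = arctan(|n_h|/n_z) = arctan(0.199/0.340) = 30.3°.
The horizontal component of n points toward azimuth atan2(n_x, n_y) = 263°, the dip direction.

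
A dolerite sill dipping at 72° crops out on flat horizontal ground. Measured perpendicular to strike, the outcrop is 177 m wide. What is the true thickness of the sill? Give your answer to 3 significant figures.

168 m

True thickness t = w · sin(dip) = 177 × sin 72°
t = 177 × 0.9511 = 168.337 m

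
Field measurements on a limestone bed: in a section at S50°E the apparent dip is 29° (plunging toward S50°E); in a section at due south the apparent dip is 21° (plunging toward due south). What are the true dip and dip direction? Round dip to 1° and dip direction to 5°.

The two traces are lines in the plane: v₁ = (sin 130°·cos 29°, cos 130°·cos 29°, −sin 29°), v₂ = (sin 180°·cos 21°, cos 180°·cos 21°, −sin 21°).
The plane normal is n = v₁ × v₂ ∝ (0.251, -0.240, 0.625).
Dip δ = arctan(|n_h|/n_z) = arctan(0.347/0.625) = 29.1°.
Dip direction = atan2(0.251, -0.240) = 134° (azimuth of n's horizontal projection).

true dip 29°, dip direction 135°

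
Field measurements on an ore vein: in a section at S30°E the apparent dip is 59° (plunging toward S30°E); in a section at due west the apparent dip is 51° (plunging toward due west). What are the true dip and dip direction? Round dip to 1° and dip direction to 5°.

true dip 71°, dip direction 205°

Represent each trace as a vector plunging at its apparent dip toward its trend (east-north-up frame): v₁ = (0.258, -0.446, -0.857), v₂ = (-0.629, -0.000, -0.777).
n = v₁ × v₂ = (-0.347, -0.740, 0.281) (taken with n_z > 0).
Dip δ = arctan(|n_h|/n_z) = arctan(0.817/0.281) = 71.0°.
Dip direction = atan2(-0.347, -0.740) = 205° (azimuth of n's horizontal projection).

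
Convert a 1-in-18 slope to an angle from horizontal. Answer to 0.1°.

3.2°

tan θ = 1/18 = 0.0556
θ = arctan(0.0556) = 3.18°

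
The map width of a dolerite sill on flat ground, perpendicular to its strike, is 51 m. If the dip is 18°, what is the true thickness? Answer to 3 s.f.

True thickness t = w · sin(dip) = 51 × sin 18°
t = 51 × 0.3090 = 15.760 m

15.8 m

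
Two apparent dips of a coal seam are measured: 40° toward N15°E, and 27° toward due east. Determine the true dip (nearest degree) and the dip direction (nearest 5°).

Represent each trace as a vector plunging at its apparent dip toward its trend (east-north-up frame): v₁ = (0.198, 0.740, -0.643), v₂ = (0.891, 0.000, -0.454).
n = v₁ × v₂ = (0.336, 0.483, 0.659) (taken with n_z > 0).
True dip = arccos(n_z / |n|) = arccos(0.7462) = 41.7°.
Dip direction = azimuth of (n_x, n_y) = atan2(0.336, 0.483) = 35°.

true dip 42°, dip direction 035°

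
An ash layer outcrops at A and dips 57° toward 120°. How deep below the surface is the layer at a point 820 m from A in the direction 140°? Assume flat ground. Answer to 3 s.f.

1190 m

The hole lies 20° from the dip direction, so the down-dip offset is 820 × cos 20° = 770.55 m.
Depth = down-dip offset × tan(dip) = 770.55 × tan 57° = 770.55 × 1.5399
Depth = 1186.54 m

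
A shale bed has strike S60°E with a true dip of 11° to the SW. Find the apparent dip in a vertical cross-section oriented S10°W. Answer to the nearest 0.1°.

The strike is S60°E and the section trends S10°W; the acute angle between them is β = 70°.
tan α = tan 11° × sin 70° = 0.1944 × 0.9397 = 0.1827
apparent dip = arctan 0.1827 = 10.35°

10.4°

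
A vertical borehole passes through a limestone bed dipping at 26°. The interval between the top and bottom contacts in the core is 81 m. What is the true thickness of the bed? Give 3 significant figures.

True thickness t = h · cos(dip) = 81 × cos 26°
t = 81 × 0.8988 = 72.802 m

72.8 m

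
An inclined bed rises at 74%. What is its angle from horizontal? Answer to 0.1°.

36.5°

tan θ = 74/100 = 0.7400
θ = arctan(0.7400) = 36.50°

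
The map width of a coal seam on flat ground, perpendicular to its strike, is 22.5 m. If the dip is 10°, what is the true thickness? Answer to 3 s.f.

True thickness t = w · sin(dip) = 22.5 × sin 10°
t = 22.5 × 0.1736 = 3.907 m

3.91 m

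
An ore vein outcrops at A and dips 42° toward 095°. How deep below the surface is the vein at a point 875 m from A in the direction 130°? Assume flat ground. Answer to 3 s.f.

The hole lies 35° from the dip direction, so the down-dip offset is 875 × cos 35° = 716.76 m.
Depth = down-dip offset × tan(dip) = 716.76 × tan 42° = 716.76 × 0.9004
Depth = 645.37 m

645 m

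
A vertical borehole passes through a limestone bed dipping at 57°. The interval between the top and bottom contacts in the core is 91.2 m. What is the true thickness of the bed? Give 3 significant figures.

49.7 m

True thickness t = h · cos(dip) = 91.2 × cos 57°
t = 91.2 × 0.5446 = 49.671 m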